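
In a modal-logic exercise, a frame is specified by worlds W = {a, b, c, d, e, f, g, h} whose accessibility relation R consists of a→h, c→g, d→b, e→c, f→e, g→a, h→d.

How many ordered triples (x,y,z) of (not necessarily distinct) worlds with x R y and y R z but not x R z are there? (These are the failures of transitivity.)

6

Enumerating: (a,h,d), (c,g,a), (e,c,g), (f,e,c), (g,a,h), (h,d,b).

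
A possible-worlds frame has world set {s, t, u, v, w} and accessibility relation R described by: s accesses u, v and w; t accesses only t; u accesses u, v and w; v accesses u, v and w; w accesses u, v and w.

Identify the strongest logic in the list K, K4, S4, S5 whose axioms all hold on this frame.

Transitive (axiom 4): yes — every two-step R-path is closed by a direct edge.
Reflexive (axiom T): no — s is not related to itself.
Euclidean (axiom 5): yes — any two successors of a common world are R-related.
So F validates K, K4; S4 would additionally require R to be reflexive. The strongest is K4.

K4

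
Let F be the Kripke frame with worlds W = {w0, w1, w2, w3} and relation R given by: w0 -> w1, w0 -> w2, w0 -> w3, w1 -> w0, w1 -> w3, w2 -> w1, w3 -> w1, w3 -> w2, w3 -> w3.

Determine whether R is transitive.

No

Transitive: no — w1 R w0 and w0 R w2, but not w1 R w2.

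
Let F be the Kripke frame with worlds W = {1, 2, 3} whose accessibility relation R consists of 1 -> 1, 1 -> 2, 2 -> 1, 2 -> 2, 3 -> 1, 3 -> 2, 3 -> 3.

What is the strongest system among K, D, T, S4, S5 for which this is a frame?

S4

Serial (axiom D): yes — every world has a successor (e.g. 1 R 1).
Reflexive (axiom T): yes — every world is R-related to itself.
Transitive (axiom 4): yes — every two-step R-path is closed by a direct edge.
Euclidean (axiom 5): no — 3 R 1 and 3 R 3, but not 1 R 3.
So F validates K, D, T, S4; S5 would additionally require R to be Euclidean. The strongest is S4.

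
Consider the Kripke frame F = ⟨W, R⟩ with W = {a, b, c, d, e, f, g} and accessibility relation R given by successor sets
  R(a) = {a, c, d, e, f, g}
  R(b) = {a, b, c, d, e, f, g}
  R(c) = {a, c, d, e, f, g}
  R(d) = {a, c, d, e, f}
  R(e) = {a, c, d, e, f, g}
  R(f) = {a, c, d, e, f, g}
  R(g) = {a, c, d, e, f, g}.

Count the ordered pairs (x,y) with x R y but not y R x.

Enumerating: (b,a), (b,c), (b,d), (b,e), (b,f), (b,g), (g,d).

7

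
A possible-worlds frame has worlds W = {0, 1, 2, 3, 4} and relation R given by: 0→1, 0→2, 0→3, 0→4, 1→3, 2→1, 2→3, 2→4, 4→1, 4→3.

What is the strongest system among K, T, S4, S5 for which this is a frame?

K

Reflexive (axiom T): no — 0 is not related to itself.
Transitive (axiom 4): yes — every two-step R-path is closed by a direct edge.
Euclidean (axiom 5): no — 0 R 1 and 0 R 2, but not 1 R 2.
So F validates K; T would additionally require R to be reflexive. The strongest is K.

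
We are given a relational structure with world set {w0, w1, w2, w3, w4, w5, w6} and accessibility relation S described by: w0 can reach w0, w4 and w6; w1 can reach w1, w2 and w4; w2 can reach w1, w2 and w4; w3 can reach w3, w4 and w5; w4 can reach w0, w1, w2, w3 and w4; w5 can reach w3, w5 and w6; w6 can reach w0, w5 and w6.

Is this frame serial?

Serial: yes — every world has a successor (e.g. w0 S w0).

Yes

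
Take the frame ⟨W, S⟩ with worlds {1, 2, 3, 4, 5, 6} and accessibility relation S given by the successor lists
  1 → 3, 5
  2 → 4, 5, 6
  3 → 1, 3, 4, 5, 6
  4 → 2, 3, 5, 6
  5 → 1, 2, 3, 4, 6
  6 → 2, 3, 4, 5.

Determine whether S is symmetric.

Symmetric: yes — every pair in S has its reverse in S.

Yes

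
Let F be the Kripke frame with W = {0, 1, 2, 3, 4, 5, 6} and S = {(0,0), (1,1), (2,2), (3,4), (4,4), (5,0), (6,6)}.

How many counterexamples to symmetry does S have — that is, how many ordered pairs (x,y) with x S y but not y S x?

2

Enumerating: (3,4), (5,0).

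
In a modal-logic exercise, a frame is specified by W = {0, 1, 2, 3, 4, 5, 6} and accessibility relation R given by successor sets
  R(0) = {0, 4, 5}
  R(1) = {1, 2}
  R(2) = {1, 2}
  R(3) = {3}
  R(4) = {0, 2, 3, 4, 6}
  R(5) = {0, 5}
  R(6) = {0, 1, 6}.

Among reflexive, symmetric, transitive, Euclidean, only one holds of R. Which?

reflexive

Reflexive: yes — every world is R-related to itself.
Symmetric: no — 4 R 2 but not 2 R 4.
Transitive: no — 0 R 4 and 4 R 2, but not 0 R 2.
Euclidean: no — 0 R 4 and 0 R 5, but not 4 R 5.
Only reflexive holds.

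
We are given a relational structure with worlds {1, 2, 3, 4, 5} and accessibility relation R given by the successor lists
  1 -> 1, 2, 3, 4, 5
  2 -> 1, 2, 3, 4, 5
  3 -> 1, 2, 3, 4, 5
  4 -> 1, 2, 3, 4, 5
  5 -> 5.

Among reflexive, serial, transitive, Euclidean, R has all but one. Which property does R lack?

Euclidean

Reflexive: yes — every world is R-related to itself.
Serial: yes — every world has a successor (e.g. 1 R 1).
Transitive: yes — every two-step R-path is closed by a direct edge.
Euclidean: no — 1 R 5 and 1 R 2, but not 5 R 2.
Only Euclidean fails.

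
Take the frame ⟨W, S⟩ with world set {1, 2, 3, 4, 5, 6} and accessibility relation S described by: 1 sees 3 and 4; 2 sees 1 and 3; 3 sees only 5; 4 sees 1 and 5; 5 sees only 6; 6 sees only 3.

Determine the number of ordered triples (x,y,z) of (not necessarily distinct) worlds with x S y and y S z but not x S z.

Enumerating: (1,3,5), (1,4,1), (1,4,5), (2,1,4), (2,3,5), (3,5,6), (4,1,3), (4,1,4), (4,5,6), (5,6,3), (6,3,5).

11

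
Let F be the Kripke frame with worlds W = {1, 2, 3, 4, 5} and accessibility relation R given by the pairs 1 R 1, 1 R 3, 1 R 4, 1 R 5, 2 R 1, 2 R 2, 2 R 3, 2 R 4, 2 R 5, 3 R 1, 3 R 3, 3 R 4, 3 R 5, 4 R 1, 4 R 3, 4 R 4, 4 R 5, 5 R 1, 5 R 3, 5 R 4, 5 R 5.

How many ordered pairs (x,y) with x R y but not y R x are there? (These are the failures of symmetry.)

4

Enumerating: (2,1), (2,3), (2,4), (2,5).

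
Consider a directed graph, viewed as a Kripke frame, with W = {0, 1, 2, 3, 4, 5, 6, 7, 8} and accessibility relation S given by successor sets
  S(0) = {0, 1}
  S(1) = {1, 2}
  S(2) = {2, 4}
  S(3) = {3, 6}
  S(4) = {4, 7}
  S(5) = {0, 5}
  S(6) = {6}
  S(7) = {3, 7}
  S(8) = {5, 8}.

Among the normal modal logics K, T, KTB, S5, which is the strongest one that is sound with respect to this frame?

Reflexive (axiom T): yes — every world is S-related to itself.
Symmetric (axiom B): no — 0 S 1 but not 1 S 0.
Euclidean (axiom 5): no — 0 S 1 and 0 S 0, but not 1 S 0.
So F validates K, T; KTB would additionally require S to be symmetric. The strongest is T.

T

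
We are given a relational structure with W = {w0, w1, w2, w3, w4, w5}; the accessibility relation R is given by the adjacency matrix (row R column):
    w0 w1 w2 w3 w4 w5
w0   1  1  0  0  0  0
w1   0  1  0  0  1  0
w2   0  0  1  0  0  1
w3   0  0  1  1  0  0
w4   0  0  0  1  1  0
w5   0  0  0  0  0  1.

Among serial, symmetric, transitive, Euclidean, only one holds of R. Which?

Serial: yes — every world has a successor (e.g. w0 R w0).
Symmetric: no — w0 R w1 but not w1 R w0.
Transitive: no — w0 R w1 and w1 R w4, but not w0 R w4.
Euclidean: no — w0 R w1 and w0 R w0, but not w1 R w0.
Only serial holds.

serial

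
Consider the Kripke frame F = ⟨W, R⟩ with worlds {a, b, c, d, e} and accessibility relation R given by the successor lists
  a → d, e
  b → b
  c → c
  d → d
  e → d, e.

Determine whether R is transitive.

Transitive: yes — every two-step R-path is closed by a direct edge.

Yes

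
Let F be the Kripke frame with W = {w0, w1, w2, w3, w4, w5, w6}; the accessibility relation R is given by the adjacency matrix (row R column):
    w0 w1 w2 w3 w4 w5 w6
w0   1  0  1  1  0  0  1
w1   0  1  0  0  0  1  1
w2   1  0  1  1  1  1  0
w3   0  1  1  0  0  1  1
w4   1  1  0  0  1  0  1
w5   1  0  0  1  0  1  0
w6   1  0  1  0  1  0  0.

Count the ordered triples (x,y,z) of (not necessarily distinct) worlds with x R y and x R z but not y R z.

Enumerating: (w0,w2,w6), (w0,w3,w0), (w0,w3,w3), (w0,w6,w3), (w0,w6,w6), (w1,w5,w1), (w1,w5,w6), (w1,w6,w1), (w1,w6,w5), (w1,w6,w6), (w2,w0,w4), (w2,w0,w5), … and 28 more.
Total: 40.

40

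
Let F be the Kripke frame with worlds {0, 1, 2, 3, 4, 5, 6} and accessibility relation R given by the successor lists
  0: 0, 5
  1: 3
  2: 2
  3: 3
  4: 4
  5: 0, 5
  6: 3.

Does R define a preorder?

Reflexive: no — 1 is not related to itself.
Transitive: yes — every two-step R-path is closed by a direct edge.
So R is not a preorder.

No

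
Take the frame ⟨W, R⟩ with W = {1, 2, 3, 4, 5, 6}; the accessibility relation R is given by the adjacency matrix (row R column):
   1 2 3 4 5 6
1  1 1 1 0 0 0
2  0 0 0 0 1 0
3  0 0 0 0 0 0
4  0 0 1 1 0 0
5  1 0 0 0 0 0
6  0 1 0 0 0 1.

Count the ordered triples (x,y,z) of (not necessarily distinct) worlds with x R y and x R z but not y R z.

Enumerating: (1,2,1), (1,2,2), (1,2,3), (1,3,1), (1,3,2), (1,3,3), (2,5,5), (4,3,3), (4,3,4), (6,2,2), (6,2,6).

11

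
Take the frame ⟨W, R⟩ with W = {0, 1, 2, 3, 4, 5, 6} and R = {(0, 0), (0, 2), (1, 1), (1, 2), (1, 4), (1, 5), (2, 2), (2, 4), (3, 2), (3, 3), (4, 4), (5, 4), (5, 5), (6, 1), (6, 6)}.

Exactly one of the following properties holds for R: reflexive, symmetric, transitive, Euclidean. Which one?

Reflexive: yes — every world is R-related to itself.
Symmetric: no — 0 R 2 but not 2 R 0.
Transitive: no — 0 R 2 and 2 R 4, but not 0 R 4.
Euclidean: no — 1 R 2 and 1 R 5, but not 2 R 5.
Only reflexive holds.

reflexive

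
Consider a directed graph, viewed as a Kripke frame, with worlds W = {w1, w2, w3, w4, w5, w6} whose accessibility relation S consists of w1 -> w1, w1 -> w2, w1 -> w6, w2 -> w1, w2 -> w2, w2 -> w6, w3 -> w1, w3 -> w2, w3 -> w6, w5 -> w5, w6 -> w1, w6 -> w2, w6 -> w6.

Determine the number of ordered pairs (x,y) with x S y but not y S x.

Enumerating: (w3,w1), (w3,w2), (w3,w6).

3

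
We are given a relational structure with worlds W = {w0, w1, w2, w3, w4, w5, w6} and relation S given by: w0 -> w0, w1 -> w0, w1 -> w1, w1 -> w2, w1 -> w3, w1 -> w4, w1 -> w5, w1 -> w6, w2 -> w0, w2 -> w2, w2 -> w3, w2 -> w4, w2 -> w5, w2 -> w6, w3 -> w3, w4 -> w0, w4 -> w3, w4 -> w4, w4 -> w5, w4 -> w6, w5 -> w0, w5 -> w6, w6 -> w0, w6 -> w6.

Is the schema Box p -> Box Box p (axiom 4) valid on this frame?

Yes

The schema 4 characterises exactly the transitive frames.
Transitive: yes — every two-step S-path is closed by a direct edge.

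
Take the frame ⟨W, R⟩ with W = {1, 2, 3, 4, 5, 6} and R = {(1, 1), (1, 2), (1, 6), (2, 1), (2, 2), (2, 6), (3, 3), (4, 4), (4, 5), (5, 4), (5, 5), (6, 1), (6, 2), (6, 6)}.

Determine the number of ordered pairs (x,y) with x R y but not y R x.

0

R is symmetric; there are no such tuples.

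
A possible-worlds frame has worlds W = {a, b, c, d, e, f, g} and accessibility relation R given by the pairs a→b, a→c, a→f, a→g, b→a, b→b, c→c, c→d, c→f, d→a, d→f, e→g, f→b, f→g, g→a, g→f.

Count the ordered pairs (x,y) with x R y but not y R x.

Enumerating: (a,c), (a,f), (c,d), (c,f), (d,a), (d,f), (e,g), (f,b).

8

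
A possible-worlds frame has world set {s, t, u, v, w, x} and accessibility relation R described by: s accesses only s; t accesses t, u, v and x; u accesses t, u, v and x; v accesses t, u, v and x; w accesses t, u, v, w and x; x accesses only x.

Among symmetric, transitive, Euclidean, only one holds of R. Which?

transitive

Symmetric: no — t R x but not x R t.
Transitive: yes — every two-step R-path is closed by a direct edge.
Euclidean: no — t R x and t R u, but not x R u.
Only transitive holds.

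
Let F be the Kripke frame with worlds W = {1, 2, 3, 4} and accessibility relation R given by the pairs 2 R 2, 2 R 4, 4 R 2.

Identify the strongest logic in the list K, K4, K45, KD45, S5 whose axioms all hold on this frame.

K

Transitive (axiom 4): no — 4 R 2 and 2 R 4, but not 4 R 4.
Euclidean (axiom 5): no — 2 R 4 and 2 R 4, but not 4 R 4.
Serial (axiom D): no — 1 has no R-successor.
Reflexive (axiom T): no — 1 is not related to itself.
So F validates K; K4 would additionally require R to be transitive. The strongest is K.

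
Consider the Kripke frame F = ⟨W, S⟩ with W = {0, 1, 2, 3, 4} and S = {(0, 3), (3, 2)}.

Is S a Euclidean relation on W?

No

Euclidean: no — 0 S 3 and 0 S 3, but not 3 S 3.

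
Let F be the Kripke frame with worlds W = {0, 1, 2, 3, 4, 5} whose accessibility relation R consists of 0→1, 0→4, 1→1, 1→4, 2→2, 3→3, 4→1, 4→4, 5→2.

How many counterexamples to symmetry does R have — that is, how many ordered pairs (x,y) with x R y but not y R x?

3

Enumerating: (0,1), (0,4), (5,2).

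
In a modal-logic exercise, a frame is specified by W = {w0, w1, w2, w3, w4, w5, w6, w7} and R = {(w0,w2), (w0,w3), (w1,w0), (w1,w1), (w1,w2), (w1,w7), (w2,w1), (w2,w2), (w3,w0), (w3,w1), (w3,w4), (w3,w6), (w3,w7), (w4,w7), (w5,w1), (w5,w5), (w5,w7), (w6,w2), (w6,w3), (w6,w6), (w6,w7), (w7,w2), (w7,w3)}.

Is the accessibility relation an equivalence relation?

No

Reflexive: no — w0 is not related to itself.
Symmetric: no — w0 R w2 but not w2 R w0.
Transitive: no — w0 R w2 and w2 R w1, but not w0 R w1.
So R is not an equivalence relation.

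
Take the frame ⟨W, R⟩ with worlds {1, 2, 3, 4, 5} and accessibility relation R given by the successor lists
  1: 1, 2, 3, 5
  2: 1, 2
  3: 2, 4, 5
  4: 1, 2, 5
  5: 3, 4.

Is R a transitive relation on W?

No

Transitive: no — 1 R 3 and 3 R 4, but not 1 R 4.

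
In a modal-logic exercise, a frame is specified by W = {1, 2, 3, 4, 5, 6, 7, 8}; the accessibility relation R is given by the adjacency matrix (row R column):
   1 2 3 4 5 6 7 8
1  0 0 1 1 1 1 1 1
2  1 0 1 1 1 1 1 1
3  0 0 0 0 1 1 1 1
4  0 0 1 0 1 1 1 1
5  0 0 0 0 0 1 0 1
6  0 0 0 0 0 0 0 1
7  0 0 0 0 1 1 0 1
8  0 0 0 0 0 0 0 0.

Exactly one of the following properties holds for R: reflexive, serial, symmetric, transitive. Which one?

Reflexive: no — 1 is not related to itself.
Serial: no — 8 has no R-successor.
Symmetric: no — 1 R 3 but not 3 R 1.
Transitive: yes — every two-step R-path is closed by a direct edge.
Only transitive holds.

transitive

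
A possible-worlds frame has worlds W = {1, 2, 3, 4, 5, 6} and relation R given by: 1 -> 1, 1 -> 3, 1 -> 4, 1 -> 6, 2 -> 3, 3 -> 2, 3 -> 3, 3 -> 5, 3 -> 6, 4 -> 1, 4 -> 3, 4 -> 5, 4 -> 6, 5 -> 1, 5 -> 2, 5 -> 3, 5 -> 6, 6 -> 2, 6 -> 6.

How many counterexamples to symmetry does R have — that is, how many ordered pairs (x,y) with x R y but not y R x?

10

Enumerating: (1,3), (1,6), (3,6), (4,3), (4,5), (4,6), (5,1), (5,2), (5,6), (6,2).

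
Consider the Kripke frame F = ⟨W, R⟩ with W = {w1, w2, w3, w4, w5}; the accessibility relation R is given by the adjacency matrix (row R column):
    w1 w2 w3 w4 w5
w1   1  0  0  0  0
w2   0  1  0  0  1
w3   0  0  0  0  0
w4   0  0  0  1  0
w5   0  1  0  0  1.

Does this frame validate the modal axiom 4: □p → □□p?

Yes

The schema 4 characterises exactly the transitive frames.
Transitive: yes — every two-step R-path is closed by a direct edge.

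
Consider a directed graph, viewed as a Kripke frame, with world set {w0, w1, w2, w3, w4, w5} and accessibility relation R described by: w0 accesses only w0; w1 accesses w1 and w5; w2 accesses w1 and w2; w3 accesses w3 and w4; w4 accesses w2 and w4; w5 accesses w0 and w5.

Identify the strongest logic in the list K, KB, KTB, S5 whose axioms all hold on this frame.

K

Symmetric (axiom B): no — w1 R w5 but not w5 R w1.
Reflexive (axiom T): yes — every world is R-related to itself.
Euclidean (axiom 5): no — w1 R w5 and w1 R w1, but not w5 R w1.
So F validates K; KB would additionally require R to be symmetric. The strongest is K.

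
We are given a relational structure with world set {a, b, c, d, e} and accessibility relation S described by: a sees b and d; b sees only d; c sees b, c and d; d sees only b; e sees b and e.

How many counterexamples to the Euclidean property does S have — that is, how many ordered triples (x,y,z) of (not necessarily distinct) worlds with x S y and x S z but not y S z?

Enumerating: (a,b,b), (a,d,d), (b,d,d), (c,b,b), (c,b,c), (c,d,c), (c,d,d), (d,b,b), (e,b,b), (e,b,e).

10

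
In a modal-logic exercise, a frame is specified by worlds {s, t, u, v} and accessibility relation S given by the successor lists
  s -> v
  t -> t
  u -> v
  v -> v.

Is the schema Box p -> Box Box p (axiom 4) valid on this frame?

Yes

By correspondence theory, 4 is valid on a frame iff S is transitive.
Transitive: yes — every two-step S-path is closed by a direct edge.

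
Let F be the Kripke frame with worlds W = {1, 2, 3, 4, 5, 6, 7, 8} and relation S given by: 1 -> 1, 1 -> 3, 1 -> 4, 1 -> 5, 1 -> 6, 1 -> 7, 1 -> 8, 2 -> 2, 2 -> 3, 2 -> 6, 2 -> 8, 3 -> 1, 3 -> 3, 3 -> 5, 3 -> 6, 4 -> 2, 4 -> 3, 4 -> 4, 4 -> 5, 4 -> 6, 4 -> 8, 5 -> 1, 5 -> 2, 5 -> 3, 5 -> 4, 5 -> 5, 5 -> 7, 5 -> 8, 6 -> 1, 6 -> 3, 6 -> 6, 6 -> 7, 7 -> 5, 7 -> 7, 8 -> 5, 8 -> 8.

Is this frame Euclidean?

No

Euclidean: no — 1 S 3 and 1 S 4, but not 3 S 4.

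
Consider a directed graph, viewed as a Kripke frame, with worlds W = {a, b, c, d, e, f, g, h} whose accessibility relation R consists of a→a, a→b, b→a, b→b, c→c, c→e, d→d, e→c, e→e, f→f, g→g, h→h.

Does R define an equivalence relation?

Yes

Reflexive: yes — every world is R-related to itself.
Symmetric: yes — every pair in R has its reverse in R.
Transitive: yes — every two-step R-path is closed by a direct edge.
So R is an equivalence relation.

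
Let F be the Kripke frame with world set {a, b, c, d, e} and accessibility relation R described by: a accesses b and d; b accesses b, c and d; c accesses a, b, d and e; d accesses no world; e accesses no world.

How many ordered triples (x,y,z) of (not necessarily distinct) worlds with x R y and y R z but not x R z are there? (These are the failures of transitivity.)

4

Enumerating: (a,b,c), (b,c,a), (b,c,e), (c,b,c).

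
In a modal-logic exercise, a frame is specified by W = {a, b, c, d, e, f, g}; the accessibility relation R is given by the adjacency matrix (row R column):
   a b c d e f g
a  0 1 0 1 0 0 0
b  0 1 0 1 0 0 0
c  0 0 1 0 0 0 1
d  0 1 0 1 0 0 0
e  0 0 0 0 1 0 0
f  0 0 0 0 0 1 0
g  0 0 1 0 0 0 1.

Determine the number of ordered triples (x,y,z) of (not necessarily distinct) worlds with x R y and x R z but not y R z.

0

R is Euclidean; there are no such tuples.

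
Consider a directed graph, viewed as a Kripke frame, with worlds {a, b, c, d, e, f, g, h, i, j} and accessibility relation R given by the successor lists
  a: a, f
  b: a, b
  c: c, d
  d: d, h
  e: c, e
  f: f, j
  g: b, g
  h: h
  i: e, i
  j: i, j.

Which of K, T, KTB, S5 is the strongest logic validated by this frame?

T

Reflexive (axiom T): yes — every world is R-related to itself.
Symmetric (axiom B): no — a R f but not f R a.
Euclidean (axiom 5): no — a R f and a R a, but not f R a.
So F validates K, T; KTB would additionally require R to be symmetric. The strongest is T.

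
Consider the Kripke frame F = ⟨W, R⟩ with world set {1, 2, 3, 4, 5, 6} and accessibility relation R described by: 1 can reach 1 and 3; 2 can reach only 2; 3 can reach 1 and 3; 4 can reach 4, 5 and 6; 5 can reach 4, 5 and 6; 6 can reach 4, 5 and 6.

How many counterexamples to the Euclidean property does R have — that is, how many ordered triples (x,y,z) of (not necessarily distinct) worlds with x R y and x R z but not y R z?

R is Euclidean; there are no such tuples.

0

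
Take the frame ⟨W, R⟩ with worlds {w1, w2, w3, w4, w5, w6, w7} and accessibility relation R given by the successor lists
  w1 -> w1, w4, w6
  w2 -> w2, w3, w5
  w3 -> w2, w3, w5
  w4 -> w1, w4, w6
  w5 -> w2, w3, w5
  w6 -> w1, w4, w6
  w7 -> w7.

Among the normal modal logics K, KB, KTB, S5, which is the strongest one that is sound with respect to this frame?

S5

Symmetric (axiom B): yes — every pair in R has its reverse in R.
Reflexive (axiom T): yes — every world is R-related to itself.
Euclidean (axiom 5): yes — any two successors of a common world are R-related.
So F validates K, KB, KTB, S5. The strongest is S5.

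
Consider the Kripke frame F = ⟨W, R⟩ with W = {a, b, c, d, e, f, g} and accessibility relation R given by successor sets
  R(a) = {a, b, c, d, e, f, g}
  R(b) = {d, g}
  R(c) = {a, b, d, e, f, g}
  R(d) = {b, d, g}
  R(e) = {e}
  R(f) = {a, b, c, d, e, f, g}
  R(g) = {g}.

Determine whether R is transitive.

Transitive: no — b R d and d R b, but not b R b.

No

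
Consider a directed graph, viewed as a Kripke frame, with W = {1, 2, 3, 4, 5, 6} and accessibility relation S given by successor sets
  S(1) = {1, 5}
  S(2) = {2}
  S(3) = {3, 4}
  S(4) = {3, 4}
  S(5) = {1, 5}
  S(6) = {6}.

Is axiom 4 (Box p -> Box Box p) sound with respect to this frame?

Yes

The schema 4 characterises exactly the transitive frames.
Transitive: yes — every two-step S-path is closed by a direct edge.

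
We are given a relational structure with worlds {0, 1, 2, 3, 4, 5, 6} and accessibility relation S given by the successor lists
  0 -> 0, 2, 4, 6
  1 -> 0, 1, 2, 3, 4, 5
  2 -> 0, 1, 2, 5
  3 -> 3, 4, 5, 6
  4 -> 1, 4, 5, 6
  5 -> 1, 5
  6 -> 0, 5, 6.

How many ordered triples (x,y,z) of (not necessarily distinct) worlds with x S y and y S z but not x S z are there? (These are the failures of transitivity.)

Enumerating: (0,2,1), (0,2,5), (0,4,1), (0,4,5), (0,6,5), (1,0,6), (1,3,6), (1,4,6), (2,0,4), (2,0,6), (2,1,3), (2,1,4), … and 14 more.
Total: 26.

26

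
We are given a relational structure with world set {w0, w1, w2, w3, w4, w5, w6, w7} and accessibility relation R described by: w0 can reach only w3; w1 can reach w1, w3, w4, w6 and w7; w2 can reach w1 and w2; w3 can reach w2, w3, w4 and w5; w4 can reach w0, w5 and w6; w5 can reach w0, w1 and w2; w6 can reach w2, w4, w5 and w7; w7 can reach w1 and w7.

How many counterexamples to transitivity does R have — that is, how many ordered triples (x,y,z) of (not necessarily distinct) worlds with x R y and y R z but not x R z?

Enumerating: (w0,w3,w2), (w0,w3,w4), (w0,w3,w5), (w1,w3,w2), (w1,w3,w5), (w1,w4,w0), (w1,w4,w5), (w1,w6,w2), (w1,w6,w5), (w2,w1,w3), (w2,w1,w4), (w2,w1,w6), … and 26 more.
Total: 38.

38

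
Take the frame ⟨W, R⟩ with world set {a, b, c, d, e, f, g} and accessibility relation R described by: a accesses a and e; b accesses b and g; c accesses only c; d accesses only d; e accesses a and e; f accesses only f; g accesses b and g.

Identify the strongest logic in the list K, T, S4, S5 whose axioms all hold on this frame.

Reflexive (axiom T): yes — every world is R-related to itself.
Transitive (axiom 4): yes — every two-step R-path is closed by a direct edge.
Euclidean (axiom 5): yes — any two successors of a common world are R-related.
So F validates K, T, S4, S5. The strongest is S5.

S5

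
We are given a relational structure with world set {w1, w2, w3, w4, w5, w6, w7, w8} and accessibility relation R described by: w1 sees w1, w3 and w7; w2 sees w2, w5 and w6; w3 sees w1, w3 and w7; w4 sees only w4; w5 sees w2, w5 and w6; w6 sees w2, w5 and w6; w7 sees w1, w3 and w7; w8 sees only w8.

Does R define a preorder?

Yes

Reflexive: yes — every world is R-related to itself.
Transitive: yes — every two-step R-path is closed by a direct edge.
So R is a preorder.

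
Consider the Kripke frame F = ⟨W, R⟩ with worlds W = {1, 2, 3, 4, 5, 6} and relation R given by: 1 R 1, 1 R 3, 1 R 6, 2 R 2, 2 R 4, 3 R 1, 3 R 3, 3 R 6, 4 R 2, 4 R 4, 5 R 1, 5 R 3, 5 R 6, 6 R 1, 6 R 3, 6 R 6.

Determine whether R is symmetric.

No

Symmetric: no — 5 R 1 but not 1 R 5.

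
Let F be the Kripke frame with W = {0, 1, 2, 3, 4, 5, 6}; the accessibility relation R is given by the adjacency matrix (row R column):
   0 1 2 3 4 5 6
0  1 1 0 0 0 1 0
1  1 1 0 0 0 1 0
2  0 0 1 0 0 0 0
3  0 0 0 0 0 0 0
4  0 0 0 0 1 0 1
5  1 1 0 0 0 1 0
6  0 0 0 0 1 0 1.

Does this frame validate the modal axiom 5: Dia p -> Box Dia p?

By correspondence theory, 5 is valid on a frame iff R is Euclidean.
Euclidean: yes — any two successors of a common world are R-related.

Yes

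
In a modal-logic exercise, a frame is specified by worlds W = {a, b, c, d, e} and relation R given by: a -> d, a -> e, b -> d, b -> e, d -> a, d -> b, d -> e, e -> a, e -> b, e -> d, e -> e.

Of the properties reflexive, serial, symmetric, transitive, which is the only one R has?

symmetric

Reflexive: no — a is not related to itself.
Serial: no — c has no R-successor.
Symmetric: yes — every pair in R has its reverse in R.
Transitive: no — a R d and d R b, but not a R b.
Only symmetric holds.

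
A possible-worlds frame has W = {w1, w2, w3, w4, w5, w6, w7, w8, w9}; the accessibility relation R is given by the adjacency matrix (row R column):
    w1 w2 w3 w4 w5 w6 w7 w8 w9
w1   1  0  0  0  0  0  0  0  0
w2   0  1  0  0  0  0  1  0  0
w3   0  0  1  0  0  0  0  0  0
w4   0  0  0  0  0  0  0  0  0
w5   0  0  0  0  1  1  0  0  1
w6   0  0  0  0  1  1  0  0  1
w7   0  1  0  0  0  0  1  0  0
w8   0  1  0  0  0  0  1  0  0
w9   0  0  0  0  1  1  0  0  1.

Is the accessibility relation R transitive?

Transitive: yes — every two-step R-path is closed by a direct edge.

Yes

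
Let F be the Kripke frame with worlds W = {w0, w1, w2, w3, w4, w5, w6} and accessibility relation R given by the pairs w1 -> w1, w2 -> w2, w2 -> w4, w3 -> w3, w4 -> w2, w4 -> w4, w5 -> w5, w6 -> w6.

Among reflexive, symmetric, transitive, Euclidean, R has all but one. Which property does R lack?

Reflexive: no — w0 is not related to itself.
Symmetric: yes — every pair in R has its reverse in R.
Transitive: yes — every two-step R-path is closed by a direct edge.
Euclidean: yes — any two successors of a common world are R-related.
Only reflexive fails.

reflexive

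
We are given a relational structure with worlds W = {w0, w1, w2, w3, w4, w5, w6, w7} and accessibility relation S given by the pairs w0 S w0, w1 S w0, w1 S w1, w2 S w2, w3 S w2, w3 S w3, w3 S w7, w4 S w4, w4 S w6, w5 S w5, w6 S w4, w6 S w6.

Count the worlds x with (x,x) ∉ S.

1

Enumerating: w7.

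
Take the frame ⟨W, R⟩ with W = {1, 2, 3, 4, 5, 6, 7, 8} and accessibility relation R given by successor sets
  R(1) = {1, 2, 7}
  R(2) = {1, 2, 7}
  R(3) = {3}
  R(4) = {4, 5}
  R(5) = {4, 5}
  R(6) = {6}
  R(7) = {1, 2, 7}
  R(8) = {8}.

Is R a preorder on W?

Reflexive: yes — every world is R-related to itself.
Transitive: yes — every two-step R-path is closed by a direct edge.
So R is a preorder.

Yes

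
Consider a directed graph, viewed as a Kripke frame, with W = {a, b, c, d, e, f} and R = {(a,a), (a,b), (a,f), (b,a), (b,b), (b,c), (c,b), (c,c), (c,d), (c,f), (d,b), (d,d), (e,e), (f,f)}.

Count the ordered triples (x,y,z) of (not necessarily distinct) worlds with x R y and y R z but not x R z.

Enumerating: (a,b,c), (b,a,f), (b,c,d), (b,c,f), (c,b,a), (d,b,a), (d,b,c).

7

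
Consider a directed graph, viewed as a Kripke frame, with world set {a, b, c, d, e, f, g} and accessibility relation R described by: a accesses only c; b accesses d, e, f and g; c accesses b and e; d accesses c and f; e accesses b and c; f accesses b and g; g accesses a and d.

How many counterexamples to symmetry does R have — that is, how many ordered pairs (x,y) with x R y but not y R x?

9

Enumerating: (a,c), (b,d), (b,g), (c,b), (d,c), (d,f), (f,g), (g,a), (g,d).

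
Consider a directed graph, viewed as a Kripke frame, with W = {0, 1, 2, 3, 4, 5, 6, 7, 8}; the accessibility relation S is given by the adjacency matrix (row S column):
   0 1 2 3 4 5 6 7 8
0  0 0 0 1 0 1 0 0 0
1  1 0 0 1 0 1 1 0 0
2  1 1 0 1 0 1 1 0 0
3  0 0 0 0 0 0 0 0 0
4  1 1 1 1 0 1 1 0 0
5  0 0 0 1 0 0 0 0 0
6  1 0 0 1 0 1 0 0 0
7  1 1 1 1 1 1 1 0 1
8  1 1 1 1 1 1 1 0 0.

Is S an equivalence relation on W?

Reflexive: no — 0 is not related to itself.
Symmetric: no — 0 S 3 but not 3 S 0.
Transitive: yes — every two-step S-path is closed by a direct edge.
So S is not an equivalence relation.

No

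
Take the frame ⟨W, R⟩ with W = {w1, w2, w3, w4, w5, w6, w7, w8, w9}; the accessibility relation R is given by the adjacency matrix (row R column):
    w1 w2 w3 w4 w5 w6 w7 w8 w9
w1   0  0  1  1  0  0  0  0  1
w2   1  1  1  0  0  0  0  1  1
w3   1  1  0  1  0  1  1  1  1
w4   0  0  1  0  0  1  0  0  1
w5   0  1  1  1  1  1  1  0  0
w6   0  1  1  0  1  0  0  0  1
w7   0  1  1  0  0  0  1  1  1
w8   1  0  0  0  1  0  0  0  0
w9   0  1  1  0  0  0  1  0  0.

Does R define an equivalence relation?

Reflexive: no — w1 is not related to itself.
Symmetric: no — w1 R w4 but not w4 R w1.
Transitive: no — w1 R w3 and w3 R w2, but not w1 R w2.
So R is not an equivalence relation.

No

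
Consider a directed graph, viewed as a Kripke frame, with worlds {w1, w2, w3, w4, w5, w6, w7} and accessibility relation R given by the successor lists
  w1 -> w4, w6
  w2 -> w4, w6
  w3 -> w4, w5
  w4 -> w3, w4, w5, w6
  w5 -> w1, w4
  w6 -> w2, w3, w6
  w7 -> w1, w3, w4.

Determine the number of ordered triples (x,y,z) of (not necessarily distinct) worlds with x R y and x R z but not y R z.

22

Enumerating: (w1,w6,w4), (w2,w6,w4), (w3,w5,w5), (w4,w3,w3), (w4,w3,w6), (w4,w5,w3), (w4,w5,w5), (w4,w5,w6), (w4,w6,w4), (w4,w6,w5), (w5,w1,w1), (w5,w4,w1), … and 10 more.
Total: 22.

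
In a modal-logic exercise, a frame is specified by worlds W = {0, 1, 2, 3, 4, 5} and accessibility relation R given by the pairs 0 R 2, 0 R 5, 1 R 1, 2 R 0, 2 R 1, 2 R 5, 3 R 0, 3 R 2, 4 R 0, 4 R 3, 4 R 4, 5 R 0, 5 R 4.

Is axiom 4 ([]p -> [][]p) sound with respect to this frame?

No

By correspondence theory, 4 is valid on a frame iff R is transitive.
Transitive: no — 0 R 2 and 2 R 1, but not 0 R 1.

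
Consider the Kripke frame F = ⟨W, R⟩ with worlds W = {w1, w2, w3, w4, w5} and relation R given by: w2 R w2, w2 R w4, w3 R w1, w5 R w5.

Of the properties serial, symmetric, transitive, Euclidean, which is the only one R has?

transitive

Serial: no — w1 has no R-successor.
Symmetric: no — w2 R w4 but not w4 R w2.
Transitive: yes — every two-step R-path is closed by a direct edge.
Euclidean: no — w2 R w4 and w2 R w2, but not w4 R w2.
Only transitive holds.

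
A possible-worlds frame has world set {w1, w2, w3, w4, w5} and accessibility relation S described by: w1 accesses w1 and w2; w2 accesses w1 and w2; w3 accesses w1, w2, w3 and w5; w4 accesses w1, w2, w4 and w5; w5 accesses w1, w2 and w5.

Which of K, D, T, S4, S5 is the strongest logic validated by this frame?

S4

Serial (axiom D): yes — every world has a successor (e.g. w1 S w1).
Reflexive (axiom T): yes — every world is S-related to itself.
Transitive (axiom 4): yes — every two-step S-path is closed by a direct edge.
Euclidean (axiom 5): no — w3 S w1 and w3 S w5, but not w1 S w5.
So F validates K, D, T, S4; S5 would additionally require S to be Euclidean. The strongest is S4.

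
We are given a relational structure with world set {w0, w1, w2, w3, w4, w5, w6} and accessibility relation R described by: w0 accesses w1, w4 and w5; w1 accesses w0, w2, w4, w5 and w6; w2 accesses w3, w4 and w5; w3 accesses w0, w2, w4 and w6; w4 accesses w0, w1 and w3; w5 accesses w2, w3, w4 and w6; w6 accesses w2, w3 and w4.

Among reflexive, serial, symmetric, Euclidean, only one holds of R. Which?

Reflexive: no — w0 is not related to itself.
Serial: yes — every world has a successor (e.g. w0 R w1).
Symmetric: no — w0 R w5 but not w5 R w0.
Euclidean: no — w0 R w4 and w0 R w5, but not w4 R w5.
Only serial holds.

serial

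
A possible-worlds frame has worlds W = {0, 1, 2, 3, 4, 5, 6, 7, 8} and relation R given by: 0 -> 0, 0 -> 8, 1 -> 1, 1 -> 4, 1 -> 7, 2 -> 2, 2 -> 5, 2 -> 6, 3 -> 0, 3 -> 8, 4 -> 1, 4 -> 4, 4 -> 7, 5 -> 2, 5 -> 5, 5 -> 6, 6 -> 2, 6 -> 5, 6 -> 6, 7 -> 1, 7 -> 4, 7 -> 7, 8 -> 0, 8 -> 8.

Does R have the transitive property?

Transitive: yes — every two-step R-path is closed by a direct edge.

Yes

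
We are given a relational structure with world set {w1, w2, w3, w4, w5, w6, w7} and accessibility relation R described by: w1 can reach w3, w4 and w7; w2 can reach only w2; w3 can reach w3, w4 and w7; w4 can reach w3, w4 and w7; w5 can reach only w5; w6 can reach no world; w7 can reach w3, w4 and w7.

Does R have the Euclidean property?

Yes

Euclidean: yes — any two successors of a common world are R-related.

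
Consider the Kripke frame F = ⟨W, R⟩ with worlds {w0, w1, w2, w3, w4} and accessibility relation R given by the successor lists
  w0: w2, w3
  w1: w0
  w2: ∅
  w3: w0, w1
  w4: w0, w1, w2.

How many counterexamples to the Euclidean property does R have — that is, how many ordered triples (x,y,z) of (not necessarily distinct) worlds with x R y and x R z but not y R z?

15

Enumerating: (w0,w2,w2), (w0,w2,w3), (w0,w3,w2), (w0,w3,w3), (w1,w0,w0), (w3,w0,w0), (w3,w0,w1), (w3,w1,w1), (w4,w0,w0), (w4,w0,w1), (w4,w1,w1), (w4,w1,w2), (w4,w2,w0), (w4,w2,w1), (w4,w2,w2).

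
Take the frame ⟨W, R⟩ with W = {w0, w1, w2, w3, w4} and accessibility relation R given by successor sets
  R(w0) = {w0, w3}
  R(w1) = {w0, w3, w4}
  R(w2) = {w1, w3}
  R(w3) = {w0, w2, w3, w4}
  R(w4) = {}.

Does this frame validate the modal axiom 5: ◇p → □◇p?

By correspondence theory, 5 is valid on a frame iff R is Euclidean.
Euclidean: no — w1 R w0 and w1 R w4, but not w0 R w4.

No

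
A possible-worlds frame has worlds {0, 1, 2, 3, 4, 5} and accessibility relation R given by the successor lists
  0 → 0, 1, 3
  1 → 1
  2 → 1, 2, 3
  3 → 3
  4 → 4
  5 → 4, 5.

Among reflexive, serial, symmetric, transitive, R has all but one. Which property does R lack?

symmetric

Reflexive: yes — every world is R-related to itself.
Serial: yes — every world has a successor (e.g. 0 R 0).
Symmetric: no — 0 R 1 but not 1 R 0.
Transitive: yes — every two-step R-path is closed by a direct edge.
Only symmetric fails.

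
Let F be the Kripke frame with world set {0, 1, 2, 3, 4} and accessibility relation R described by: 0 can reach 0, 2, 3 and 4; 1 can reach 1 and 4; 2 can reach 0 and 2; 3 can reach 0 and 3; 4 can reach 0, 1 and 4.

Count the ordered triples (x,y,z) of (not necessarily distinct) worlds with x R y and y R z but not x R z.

Enumerating: (0,4,1), (1,4,0), (2,0,3), (2,0,4), (3,0,2), (3,0,4), (4,0,2), (4,0,3).

8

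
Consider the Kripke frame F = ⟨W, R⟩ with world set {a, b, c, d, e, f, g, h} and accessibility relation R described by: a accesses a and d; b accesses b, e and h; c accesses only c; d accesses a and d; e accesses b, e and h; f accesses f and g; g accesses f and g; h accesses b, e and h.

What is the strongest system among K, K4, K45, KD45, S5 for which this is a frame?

Transitive (axiom 4): yes — every two-step R-path is closed by a direct edge.
Euclidean (axiom 5): yes — any two successors of a common world are R-related.
Serial (axiom D): yes — every world has a successor (e.g. a R a).
Reflexive (axiom T): yes — every world is R-related to itself.
So F validates K, K4, K45, KD45, S5. The strongest is S5.

S5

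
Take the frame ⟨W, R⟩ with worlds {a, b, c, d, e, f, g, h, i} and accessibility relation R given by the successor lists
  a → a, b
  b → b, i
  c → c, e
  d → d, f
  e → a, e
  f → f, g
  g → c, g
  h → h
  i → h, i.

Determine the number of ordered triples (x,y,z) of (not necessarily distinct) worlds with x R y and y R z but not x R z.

7

Enumerating: (a,b,i), (b,i,h), (c,e,a), (d,f,g), (e,a,b), (f,g,c), (g,c,e).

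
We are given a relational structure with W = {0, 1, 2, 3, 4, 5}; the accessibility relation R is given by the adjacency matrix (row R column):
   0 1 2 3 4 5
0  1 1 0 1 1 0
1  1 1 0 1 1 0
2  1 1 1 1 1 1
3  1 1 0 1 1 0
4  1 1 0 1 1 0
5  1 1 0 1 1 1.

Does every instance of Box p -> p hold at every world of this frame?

By correspondence theory, T is valid on a frame iff R is reflexive.
Reflexive: yes — every world is R-related to itself.

Yes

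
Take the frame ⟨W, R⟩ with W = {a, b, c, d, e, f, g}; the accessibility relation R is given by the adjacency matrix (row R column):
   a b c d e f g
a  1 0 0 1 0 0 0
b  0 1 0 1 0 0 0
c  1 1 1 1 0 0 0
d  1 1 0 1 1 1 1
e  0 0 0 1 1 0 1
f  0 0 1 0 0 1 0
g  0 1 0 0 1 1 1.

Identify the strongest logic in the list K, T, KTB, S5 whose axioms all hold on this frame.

Reflexive (axiom T): yes — every world is R-related to itself.
Symmetric (axiom B): no — c R a but not a R c.
Euclidean (axiom 5): no — c R a and c R b, but not a R b.
So F validates K, T; KTB would additionally require R to be symmetric. The strongest is T.

T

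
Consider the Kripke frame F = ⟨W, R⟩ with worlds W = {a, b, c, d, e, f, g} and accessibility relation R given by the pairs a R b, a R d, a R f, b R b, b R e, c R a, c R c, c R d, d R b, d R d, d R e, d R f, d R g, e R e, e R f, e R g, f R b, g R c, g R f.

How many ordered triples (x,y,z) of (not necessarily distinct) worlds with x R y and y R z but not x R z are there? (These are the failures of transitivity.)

Enumerating: (a,b,e), (a,d,e), (a,d,g), (b,e,f), (b,e,g), (c,a,b), (c,a,f), (c,d,b), (c,d,e), (c,d,f), (c,d,g), (d,g,c), (e,f,b), (e,g,c), (f,b,e), (g,c,a), (g,c,d), (g,f,b).

18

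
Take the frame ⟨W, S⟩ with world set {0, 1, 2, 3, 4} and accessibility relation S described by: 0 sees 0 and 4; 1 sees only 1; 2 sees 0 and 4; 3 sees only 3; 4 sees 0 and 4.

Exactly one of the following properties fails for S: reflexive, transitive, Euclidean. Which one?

reflexive

Reflexive: no — 2 is not related to itself.
Transitive: yes — every two-step S-path is closed by a direct edge.
Euclidean: yes — any two successors of a common world are S-related.
Only reflexive fails.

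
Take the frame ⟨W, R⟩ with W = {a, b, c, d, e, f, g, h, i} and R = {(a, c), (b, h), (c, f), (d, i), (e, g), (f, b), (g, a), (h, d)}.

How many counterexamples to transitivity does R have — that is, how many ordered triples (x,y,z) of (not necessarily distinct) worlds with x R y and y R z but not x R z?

7

Enumerating: (a,c,f), (b,h,d), (c,f,b), (e,g,a), (f,b,h), (g,a,c), (h,d,i).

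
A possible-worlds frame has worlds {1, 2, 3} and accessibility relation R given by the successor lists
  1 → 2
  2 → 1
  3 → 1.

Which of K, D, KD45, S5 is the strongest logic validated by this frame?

Serial (axiom D): yes — every world has a successor (e.g. 1 R 2).
Euclidean (axiom 5): no — 1 R 2 and 1 R 2, but not 2 R 2.
Transitive (axiom 4): no — 3 R 1 and 1 R 2, but not 3 R 2.
Reflexive (axiom T): no — 1 is not related to itself.
So F validates K, D; KD45 would additionally require R to be Euclidean and transitive. The strongest is D.

D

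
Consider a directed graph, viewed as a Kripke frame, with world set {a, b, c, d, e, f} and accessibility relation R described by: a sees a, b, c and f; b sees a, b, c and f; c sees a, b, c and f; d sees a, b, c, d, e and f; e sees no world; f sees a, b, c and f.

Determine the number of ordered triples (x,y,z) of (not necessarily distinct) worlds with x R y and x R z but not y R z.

Enumerating: (d,a,d), (d,a,e), (d,b,d), (d,b,e), (d,c,d), (d,c,e), (d,e,a), (d,e,b), (d,e,c), (d,e,d), (d,e,e), (d,e,f), (d,f,d), (d,f,e).

14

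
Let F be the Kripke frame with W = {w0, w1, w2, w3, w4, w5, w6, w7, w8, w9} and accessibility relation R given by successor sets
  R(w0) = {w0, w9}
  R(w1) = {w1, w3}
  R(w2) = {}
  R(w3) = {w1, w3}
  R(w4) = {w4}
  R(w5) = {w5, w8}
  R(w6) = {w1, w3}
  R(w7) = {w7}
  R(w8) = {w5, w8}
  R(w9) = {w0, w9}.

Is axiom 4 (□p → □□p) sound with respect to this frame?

Yes

The schema 4 characterises exactly the transitive frames.
Transitive: yes — every two-step R-path is closed by a direct edge.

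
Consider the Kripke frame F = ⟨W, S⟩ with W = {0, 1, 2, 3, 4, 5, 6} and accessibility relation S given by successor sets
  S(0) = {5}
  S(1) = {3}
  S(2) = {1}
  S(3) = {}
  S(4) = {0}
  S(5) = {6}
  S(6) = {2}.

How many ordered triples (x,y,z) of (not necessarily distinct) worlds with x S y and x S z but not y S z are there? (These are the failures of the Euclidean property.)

Enumerating: (0,5,5), (1,3,3), (2,1,1), (4,0,0), (5,6,6), (6,2,2).

6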